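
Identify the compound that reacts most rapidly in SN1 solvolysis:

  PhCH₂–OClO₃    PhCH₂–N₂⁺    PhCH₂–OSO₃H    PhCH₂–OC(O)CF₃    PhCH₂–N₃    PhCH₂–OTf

With the same alkyl group throughout, only the leaving group differentiates the rates.
A good leaving group is a weak base: the lower the pKₐ of its conjugate acid, the more readily it departs.
PhCH₂–N₂⁺ loses N₂: no meaningful conjugate acid; N₂ departs as an exceptionally stable neutral molecule
PhCH₂–OTf loses OTf⁻: pKₐ(CF₃SO₃H (triflic acid)) ≈ -14
PhCH₂–OClO₃ loses ClO₄⁻: pKₐ(HClO₄) ≈ -10
PhCH₂–OSO₃H loses HSO₄⁻: pKₐ(H₂SO₄) ≈ -3
PhCH₂–OC(O)CF₃ loses CF₃COO⁻: pKₐ(CF₃COOH) ≈ 0.2
PhCH₂–N₃ loses N₃⁻: pKₐ(HN₃) ≈ 4.7

PhCH₂–N₂⁺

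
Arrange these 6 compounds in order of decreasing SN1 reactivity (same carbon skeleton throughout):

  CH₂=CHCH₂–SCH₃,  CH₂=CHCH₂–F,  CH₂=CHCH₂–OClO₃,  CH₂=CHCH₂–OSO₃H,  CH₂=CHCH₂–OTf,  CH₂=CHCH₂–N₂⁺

With the same alkyl group throughout, only the leaving group differentiates the rates.
Rank by basicity of the departing species: weakest base leaves most easily.
CH₂=CHCH₂–N₂⁺ loses N₂: no meaningful conjugate acid; N₂ departs as an exceptionally stable neutral molecule
CH₂=CHCH₂–OTf loses OTf⁻: pKₐ(CF₃SO₃H (triflic acid)) ≈ -14
CH₂=CHCH₂–OClO₃ loses ClO₄⁻: pKₐ(HClO₄) ≈ -10
CH₂=CHCH₂–OSO₃H loses HSO₄⁻: pKₐ(H₂SO₄) ≈ -3
CH₂=CHCH₂–F loses F⁻: pKₐ(HF) ≈ 3.2
CH₂=CHCH₂–SCH₃ loses RS⁻: pKₐ(RSH (a thiol)) ≈ 10.5

CH₂=CHCH₂–N₂⁺ > CH₂=CHCH₂–OTf > CH₂=CHCH₂–OClO₃ > CH₂=CHCH₂–OSO₃H > CH₂=CHCH₂–F > CH₂=CHCH₂–SCH₃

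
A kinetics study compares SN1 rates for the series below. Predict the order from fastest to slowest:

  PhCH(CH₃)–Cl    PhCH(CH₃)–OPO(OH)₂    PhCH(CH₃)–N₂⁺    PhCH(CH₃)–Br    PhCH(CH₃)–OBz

Same R in every case — rank the leaving groups.
Rank by basicity of the departing species: weakest base leaves most easily.
PhCH(CH₃)–N₂⁺ loses N₂: no meaningful conjugate acid; N₂ departs as an exceptionally stable neutral molecule
PhCH(CH₃)–Br loses Br⁻: pKₐ(HBr) ≈ -9
PhCH(CH₃)–Cl loses Cl⁻: pKₐ(HCl) ≈ -7
PhCH(CH₃)–OPO(OH)₂ loses H₂PO₄⁻: pKₐ(H₃PO₄) ≈ 2.1
PhCH(CH₃)–OBz loses PhCOO⁻: pKₐ(C₆H₅COOH) ≈ 4.2

PhCH(CH₃)–N₂⁺ > PhCH(CH₃)–Br > PhCH(CH₃)–Cl > PhCH(CH₃)–OPO(OH)₂ > PhCH(CH₃)–OBz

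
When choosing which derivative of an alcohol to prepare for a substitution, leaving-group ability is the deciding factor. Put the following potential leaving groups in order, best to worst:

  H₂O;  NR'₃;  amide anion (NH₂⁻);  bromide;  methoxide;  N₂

A good leaving group is a weak base: the lower the pKₐ of its conjugate acid, the more readily it departs.
N₂: no meaningful conjugate acid; N₂ departs as an exceptionally stable neutral molecule
bromide: pKₐ(HBr) ≈ -9 — weak base; good leaving group
H₂O: pKₐ(H₃O⁺) ≈ -1.7
NR'₃: pKₐ(R'₃NH⁺) ≈ 10.7
methoxide: pKₐ(CH₃OH) ≈ 15.5 — strong base; alkoxides do not leave unassisted
amide anion (NH₂⁻): pKₐ(NH₃) ≈ 38 — extremely strong base; never a leaving group

N₂ > bromide > H₂O > NR'₃ > methoxide > amide anion (NH₂⁻)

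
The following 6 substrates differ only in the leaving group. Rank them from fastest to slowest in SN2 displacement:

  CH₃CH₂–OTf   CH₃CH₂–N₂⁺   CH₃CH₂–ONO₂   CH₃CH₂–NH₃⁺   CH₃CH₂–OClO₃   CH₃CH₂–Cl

Identical carbon frameworks mean the comparison reduces to leaving-group quality.
The more stable X⁻ (or X) is on its own — i.e. the weaker a base it is — the better a leaving group it makes.
CH₃CH₂–N₂⁺ loses N₂: no meaningful conjugate acid; N₂ departs as an exceptionally stable neutral molecule
CH₃CH₂–OTf loses OTf⁻: pKₐ(CF₃SO₃H (triflic acid)) ≈ -14
CH₃CH₂–OClO₃ loses ClO₄⁻: pKₐ(HClO₄) ≈ -10
CH₃CH₂–Cl loses Cl⁻: pKₐ(HCl) ≈ -7
CH₃CH₂–ONO₂ loses NO₃⁻: pKₐ(HNO₃) ≈ -1.3
CH₃CH₂–NH₃⁺ loses NH₃: pKₐ(NH₄⁺) ≈ 9.2

CH₃CH₂–N₂⁺ > CH₃CH₂–OTf > CH₃CH₂–OClO₃ > CH₃CH₂–Cl > CH₃CH₂–ONO₂ > CH₃CH₂–NH₃⁺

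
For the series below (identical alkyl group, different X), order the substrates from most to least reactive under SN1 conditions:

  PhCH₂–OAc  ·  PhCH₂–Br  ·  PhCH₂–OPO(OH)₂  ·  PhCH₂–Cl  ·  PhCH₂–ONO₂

PhCH₂–Br > PhCH₂–Cl > PhCH₂–ONO₂ > PhCH₂–OPO(OH)₂ > PhCH₂–OAc

With the same alkyl group throughout, only the leaving group differentiates the rates.
The more stable X⁻ (or X) is on its own — i.e. the weaker a base it is — the better a leaving group it makes.
PhCH₂–Br loses Br⁻: pKₐ(HBr) ≈ -9
PhCH₂–Cl loses Cl⁻: pKₐ(HCl) ≈ -7
PhCH₂–ONO₂ loses NO₃⁻: pKₐ(HNO₃) ≈ -1.3
PhCH₂–OPO(OH)₂ loses H₂PO₄⁻: pKₐ(H₃PO₄) ≈ 2.1
PhCH₂–OAc loses AcO⁻: pKₐ(CH₃COOH) ≈ 4.8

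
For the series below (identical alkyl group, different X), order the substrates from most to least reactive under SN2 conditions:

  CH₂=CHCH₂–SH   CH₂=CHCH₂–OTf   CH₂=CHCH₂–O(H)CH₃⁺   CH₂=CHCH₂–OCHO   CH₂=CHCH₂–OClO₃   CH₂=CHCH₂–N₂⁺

CH₂=CHCH₂–N₂⁺ > CH₂=CHCH₂–OTf > CH₂=CHCH₂–OClO₃ > CH₂=CHCH₂–O(H)CH₃⁺ > CH₂=CHCH₂–OCHO > CH₂=CHCH₂–SH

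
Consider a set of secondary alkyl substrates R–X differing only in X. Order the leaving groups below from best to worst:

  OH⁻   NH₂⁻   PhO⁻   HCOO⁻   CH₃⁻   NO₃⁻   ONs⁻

ONs⁻ > NO₃⁻ > HCOO⁻ > PhO⁻ > OH⁻ > NH₂⁻ > CH₃⁻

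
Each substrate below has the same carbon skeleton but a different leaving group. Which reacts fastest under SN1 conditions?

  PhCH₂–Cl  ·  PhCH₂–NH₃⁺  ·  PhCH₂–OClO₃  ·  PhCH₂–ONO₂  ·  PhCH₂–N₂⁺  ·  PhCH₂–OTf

PhCH₂–N₂⁺

Identical carbon frameworks mean the comparison reduces to leaving-group quality.
The more stable X⁻ (or X) is on its own — i.e. the weaker a base it is — the better a leaving group it makes.
PhCH₂–N₂⁺ loses N₂: no meaningful conjugate acid; N₂ departs as an exceptionally stable neutral molecule
PhCH₂–OTf loses OTf⁻: pKₐ(CF₃SO₃H (triflic acid)) ≈ -14
PhCH₂–OClO₃ loses ClO₄⁻: pKₐ(HClO₄) ≈ -10
PhCH₂–Cl loses Cl⁻: pKₐ(HCl) ≈ -7
PhCH₂–ONO₂ loses NO₃⁻: pKₐ(HNO₃) ≈ -1.3
PhCH₂–NH₃⁺ loses NH₃: pKₐ(NH₄⁺) ≈ 9.2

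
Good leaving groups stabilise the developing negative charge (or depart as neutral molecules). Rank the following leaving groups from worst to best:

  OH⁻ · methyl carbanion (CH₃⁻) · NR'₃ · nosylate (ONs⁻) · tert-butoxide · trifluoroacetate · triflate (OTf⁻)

methyl carbanion (CH₃⁻) < tert-butoxide < OH⁻ < NR'₃ < trifluoroacetate < nosylate (ONs⁻) < triflate (OTf⁻)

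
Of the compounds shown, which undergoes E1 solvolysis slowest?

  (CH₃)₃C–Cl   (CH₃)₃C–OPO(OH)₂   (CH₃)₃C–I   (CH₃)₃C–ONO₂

(CH₃)₃C–OPO(OH)₂

Same R in every case — rank the leaving groups.
Rank by basicity of the departing species: weakest base leaves most easily.
(CH₃)₃C–I loses I⁻: pKₐ(HI) ≈ -10
(CH₃)₃C–Cl loses Cl⁻: pKₐ(HCl) ≈ -7
(CH₃)₃C–ONO₂ loses NO₃⁻: pKₐ(HNO₃) ≈ -1.3
(CH₃)₃C–OPO(OH)₂ loses H₂PO₄⁻: pKₐ(H₃PO₄) ≈ 2.1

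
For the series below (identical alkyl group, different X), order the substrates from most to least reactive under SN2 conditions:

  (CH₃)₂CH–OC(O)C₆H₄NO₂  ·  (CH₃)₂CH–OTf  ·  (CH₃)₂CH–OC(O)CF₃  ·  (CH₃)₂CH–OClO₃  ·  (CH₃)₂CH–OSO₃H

(CH₃)₂CH–OTf > (CH₃)₂CH–OClO₃ > (CH₃)₂CH–OSO₃H > (CH₃)₂CH–OC(O)CF₃ > (CH₃)₂CH–OC(O)C₆H₄NO₂

The skeletons are identical, so relative rate is governed entirely by leaving-group ability.
Rank by basicity of the departing species: weakest base leaves most easily.
(CH₃)₂CH–OTf loses OTf⁻: pKₐ(CF₃SO₃H (triflic acid)) ≈ -14
(CH₃)₂CH–OClO₃ loses ClO₄⁻: pKₐ(HClO₄) ≈ -10
(CH₃)₂CH–OSO₃H loses HSO₄⁻: pKₐ(H₂SO₄) ≈ -3
(CH₃)₂CH–OC(O)CF₃ loses CF₃COO⁻: pKₐ(CF₃COOH) ≈ 0.2
(CH₃)₂CH–OC(O)C₆H₄NO₂ loses p-O₂N–C₆H₄–COO⁻: pKₐ(p-nitrobenzoic acid) ≈ 3.4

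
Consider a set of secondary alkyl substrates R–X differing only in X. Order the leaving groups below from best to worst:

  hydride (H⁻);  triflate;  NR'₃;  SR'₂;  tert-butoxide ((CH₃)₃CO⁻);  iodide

triflate > iodide > SR'₂ > NR'₃ > tert-butoxide ((CH₃)₃CO⁻) > hydride (H⁻)

Leaving-group ability tracks the stability of the departed species; conjugate-acid pKₐ is the usual yardstick (lower pKₐ → better LG).
triflate: pKₐ(CF₃SO₃H (triflic acid)) ≈ -14 — charge spread over three oxygens and a CF₃ group; the premier leaving group in synthesis
iodide: pKₐ(HI) ≈ -10 — large, highly polarisable; very weak base
SR'₂: pKₐ(R'₂SH⁺) ≈ -7
NR'₃: pKₐ(R'₃NH⁺) ≈ 10.7 — neutral but still a fairly strong base; Hofmann-elimination LG
tert-butoxide ((CH₃)₃CO⁻): pKₐ(t-BuOH) ≈ 18
hydride (H⁻): pKₐ(H₂) ≈ 36 — extremely strong base; leaves only in special hydride-transfer contexts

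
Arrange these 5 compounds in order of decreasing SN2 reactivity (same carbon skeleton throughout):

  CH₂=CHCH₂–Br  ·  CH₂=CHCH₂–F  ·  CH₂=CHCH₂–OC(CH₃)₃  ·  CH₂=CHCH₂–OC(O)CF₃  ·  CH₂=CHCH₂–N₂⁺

CH₂=CHCH₂–N₂⁺ > CH₂=CHCH₂–Br > CH₂=CHCH₂–OC(O)CF₃ > CH₂=CHCH₂–F > CH₂=CHCH₂–OC(CH₃)₃

Same R in every case — rank the leaving groups.
Leaving-group ability tracks the stability of the departed species; conjugate-acid pKₐ is the usual yardstick (lower pKₐ → better LG).
CH₂=CHCH₂–N₂⁺ loses N₂: no meaningful conjugate acid; N₂ departs as an exceptionally stable neutral molecule
CH₂=CHCH₂–Br loses Br⁻: pKₐ(HBr) ≈ -9
CH₂=CHCH₂–OC(O)CF₃ loses CF₃COO⁻: pKₐ(CF₃COOH) ≈ 0.2
CH₂=CHCH₂–F loses F⁻: pKₐ(HF) ≈ 3.2
CH₂=CHCH₂–OC(CH₃)₃ loses (CH₃)₃CO⁻: pKₐ(t-BuOH) ≈ 18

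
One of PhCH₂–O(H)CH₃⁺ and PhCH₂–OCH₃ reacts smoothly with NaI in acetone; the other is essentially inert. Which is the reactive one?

From PhCH₂–OCH₃ the departing group would be CH₃O⁻ (pKₐ(CH₃OH) ≈ 15.5). Strong base; alkoxides do not leave unassisted.
From PhCH₂–O(H)CH₃⁺ the leaving group is R'OH (pKₐ(R'OH₂⁺) ≈ -2.4). Neutral; leaves from a protonated ether (an oxonium ion, R–O(H)R'⁺).
(In practice PhCH₂–O(H)CH₃⁺ is made from PhCH₂–OCH₃ by protonation with concentrated HI, allowing neutral methanol, rather than methoxide, to depart.)

PhCH₂–O(H)CH₃⁺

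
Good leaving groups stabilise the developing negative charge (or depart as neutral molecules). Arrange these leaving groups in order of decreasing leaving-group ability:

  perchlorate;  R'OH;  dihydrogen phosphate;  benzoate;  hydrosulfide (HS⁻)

Rank by basicity of the departing species: weakest base leaves most easily.
perchlorate: pKₐ(HClO₄) ≈ -10
R'OH: pKₐ(R'OH₂⁺) ≈ -2.4 — neutral; leaves from a protonated ether (an oxonium ion, R–O(H)R'⁺)
dihydrogen phosphate: pKₐ(H₃PO₄) ≈ 2.1
benzoate: pKₐ(C₆H₅COOH) ≈ 4.2
hydrosulfide (HS⁻): pKₐ(H₂S) ≈ 7 — larger and more polarisable than the oxygen analogue

perchlorate > R'OH > dihydrogen phosphate > benzoate > hydrosulfide (HS⁻)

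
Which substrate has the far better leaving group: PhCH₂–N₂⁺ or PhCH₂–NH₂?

From PhCH₂–NH₂ the departing group would be NH₂⁻ (pKₐ(NH₃) ≈ 38). Extremely strong base; never a leaving group.
From PhCH₂–N₂⁺ the leaving group is N₂ (no meaningful conjugate acid; N₂ departs as an exceptionally stable neutral molecule).
(In practice PhCH₂–N₂⁺ is made from PhCH₂–NH₂ by diazotisation (NaNO₂ / HCl, 0 °C), generating a diazonium salt that expels N₂.)

PhCH₂–N₂⁺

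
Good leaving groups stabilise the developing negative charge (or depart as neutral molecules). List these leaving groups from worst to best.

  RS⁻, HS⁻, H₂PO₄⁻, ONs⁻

A good leaving group is a weak base: the lower the pKₐ of its conjugate acid, the more readily it departs.
ONs⁻: pKₐ(p-O₂NC₆H₄SO₃H) ≈ -3.5 — p-nitro group further stabilises the sulfonate
H₂PO₄⁻: pKₐ(H₃PO₄) ≈ 2.1
HS⁻: pKₐ(H₂S) ≈ 7
RS⁻: pKₐ(RSH (a thiol)) ≈ 10.5 — moderately basic; rarely leaves without activation
Listed from poorest to best leaving group as asked.

RS⁻ < HS⁻ < H₂PO₄⁻ < ONs⁻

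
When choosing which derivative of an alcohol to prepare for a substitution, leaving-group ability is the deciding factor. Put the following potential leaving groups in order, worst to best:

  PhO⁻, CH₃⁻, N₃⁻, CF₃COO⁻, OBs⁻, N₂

CH₃⁻ < PhO⁻ < N₃⁻ < CF₃COO⁻ < OBs⁻ < N₂

The more stable X⁻ (or X) is on its own — i.e. the weaker a base it is — the better a leaving group it makes.
N₂: no meaningful conjugate acid; N₂ departs as an exceptionally stable neutral molecule
OBs⁻: pKₐ(p-BrC₆H₄SO₃H) ≈ -2.8 — arenesulfonate with a p-bromo substituent
CF₃COO⁻: pKₐ(CF₃COOH) ≈ 0.2
N₃⁻: pKₐ(HN₃) ≈ 4.7
PhO⁻: pKₐ(C₆H₅OH (phenol)) ≈ 10 — resonance into the ring helps, but still a poor LG
CH₃⁻: pKₐ(CH₄) ≈ 48 — unstabilised carbanion; the worst conceivable leaving group
Listed from poorest to best leaving group as asked.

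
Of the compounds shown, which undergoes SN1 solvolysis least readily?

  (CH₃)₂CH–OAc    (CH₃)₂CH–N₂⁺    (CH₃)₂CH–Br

(CH₃)₂CH–OAc

Same R in every case — rank the leaving groups.
A good leaving group is a weak base: the lower the pKₐ of its conjugate acid, the more readily it departs.
(CH₃)₂CH–N₂⁺ loses N₂: no meaningful conjugate acid; N₂ departs as an exceptionally stable neutral molecule
(CH₃)₂CH–Br loses Br⁻: pKₐ(HBr) ≈ -9
(CH₃)₂CH–OAc loses AcO⁻: pKₐ(CH₃COOH) ≈ 4.8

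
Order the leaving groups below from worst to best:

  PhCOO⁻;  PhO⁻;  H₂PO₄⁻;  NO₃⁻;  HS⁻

NO₃⁻: pKₐ(HNO₃) ≈ -1.3 — resonance-delocalised over three oxygens
H₂PO₄⁻: pKₐ(H₃PO₄) ≈ 2.1
PhCOO⁻: pKₐ(C₆H₅COOH) ≈ 4.2 — aryl carboxylate
HS⁻: pKₐ(H₂S) ≈ 7 — larger and more polarisable than the oxygen analogue
PhO⁻: pKₐ(C₆H₅OH (phenol)) ≈ 10 — resonance into the ring helps, but still a poor LG
Reversing gives the worst-to-best order requested.

PhO⁻ < HS⁻ < PhCOO⁻ < H₂PO₄⁻ < NO₃⁻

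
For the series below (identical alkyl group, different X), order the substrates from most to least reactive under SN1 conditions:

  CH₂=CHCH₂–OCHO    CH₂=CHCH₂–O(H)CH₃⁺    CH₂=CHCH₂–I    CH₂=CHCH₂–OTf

CH₂=CHCH₂–OTf > CH₂=CHCH₂–I > CH₂=CHCH₂–O(H)CH₃⁺ > CH₂=CHCH₂–OCHO

Identical carbon frameworks mean the comparison reduces to leaving-group quality.
A good leaving group is a weak base: the lower the pKₐ of its conjugate acid, the more readily it departs.
CH₂=CHCH₂–OTf loses OTf⁻: pKₐ(CF₃SO₃H (triflic acid)) ≈ -14
CH₂=CHCH₂–I loses I⁻: pKₐ(HI) ≈ -10
CH₂=CHCH₂–O(H)CH₃⁺ loses R'OH: pKₐ(R'OH₂⁺) ≈ -2.4
CH₂=CHCH₂–OCHO loses HCOO⁻: pKₐ(HCOOH) ≈ 3.8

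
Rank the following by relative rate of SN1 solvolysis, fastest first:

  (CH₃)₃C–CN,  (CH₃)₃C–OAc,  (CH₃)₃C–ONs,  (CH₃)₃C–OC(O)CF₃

(CH₃)₃C–ONs > (CH₃)₃C–OC(O)CF₃ > (CH₃)₃C–OAc > (CH₃)₃C–CN

The skeletons are identical, so relative rate is governed entirely by leaving-group ability.
The more stable X⁻ (or X) is on its own — i.e. the weaker a base it is — the better a leaving group it makes.
(CH₃)₃C–ONs loses ONs⁻: pKₐ(p-O₂NC₆H₄SO₃H) ≈ -3.5
(CH₃)₃C–OC(O)CF₃ loses CF₃COO⁻: pKₐ(CF₃COOH) ≈ 0.2
(CH₃)₃C–OAc loses AcO⁻: pKₐ(CH₃COOH) ≈ 4.8
(CH₃)₃C–CN loses CN⁻: pKₐ(HCN) ≈ 9.2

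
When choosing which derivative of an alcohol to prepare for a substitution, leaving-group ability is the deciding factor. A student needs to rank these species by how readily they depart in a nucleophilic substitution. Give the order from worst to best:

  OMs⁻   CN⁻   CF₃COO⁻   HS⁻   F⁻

OMs⁻: pKₐ(CH₃SO₃H (MsOH)) ≈ -1.9 — resonance-delocalised alkanesulfonate
CF₃COO⁻: pKₐ(CF₃COOH) ≈ 0.2 — strongly electron-withdrawing CF₃ stabilises the carboxylate
F⁻: pKₐ(HF) ≈ 3.2
HS⁻: pKₐ(H₂S) ≈ 7 — larger and more polarisable than the oxygen analogue
CN⁻: pKₐ(HCN) ≈ 9.2 — sp carbon stabilises the charge somewhat, but still a poor LG
The question asks for worst first, so the sequence is read in increasing leaving-group ability.

CN⁻ < HS⁻ < F⁻ < CF₃COO⁻ < OMs⁻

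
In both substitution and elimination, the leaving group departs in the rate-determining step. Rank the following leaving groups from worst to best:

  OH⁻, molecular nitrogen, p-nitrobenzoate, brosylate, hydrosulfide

molecular nitrogen: no meaningful conjugate acid; N₂ departs as an exceptionally stable neutral molecule
brosylate: pKₐ(p-BrC₆H₄SO₃H) ≈ -2.8
p-nitrobenzoate: pKₐ(p-nitrobenzoic acid) ≈ 3.4
hydrosulfide: pKₐ(H₂S) ≈ 7
OH⁻: pKₐ(H₂O) ≈ 15.7
Listed from poorest to best leaving group as asked.

OH⁻ < hydrosulfide < p-nitrobenzoate < brosylate < molecular nitrogen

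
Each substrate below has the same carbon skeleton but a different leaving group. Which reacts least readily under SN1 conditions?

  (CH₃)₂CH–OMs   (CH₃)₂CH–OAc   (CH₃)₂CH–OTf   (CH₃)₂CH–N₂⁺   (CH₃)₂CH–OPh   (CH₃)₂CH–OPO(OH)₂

With the same alkyl group throughout, only the leaving group differentiates the rates.
Rank by basicity of the departing species: weakest base leaves most easily.
(CH₃)₂CH–N₂⁺ loses N₂: no meaningful conjugate acid; N₂ departs as an exceptionally stable neutral molecule
(CH₃)₂CH–OTf loses OTf⁻: pKₐ(CF₃SO₃H (triflic acid)) ≈ -14
(CH₃)₂CH–OMs loses OMs⁻: pKₐ(CH₃SO₃H (MsOH)) ≈ -1.9
(CH₃)₂CH–OPO(OH)₂ loses H₂PO₄⁻: pKₐ(H₃PO₄) ≈ 2.1
(CH₃)₂CH–OAc loses AcO⁻: pKₐ(CH₃COOH) ≈ 4.8
(CH₃)₂CH–OPh loses PhO⁻: pKₐ(C₆H₅OH (phenol)) ≈ 10

(CH₃)₂CH–OPh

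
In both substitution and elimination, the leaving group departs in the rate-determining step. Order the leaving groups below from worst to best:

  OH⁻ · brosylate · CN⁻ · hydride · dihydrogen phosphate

Rank by basicity of the departing species: weakest base leaves most easily.
brosylate: pKₐ(p-BrC₆H₄SO₃H) ≈ -2.8 — arenesulfonate with a p-bromo substituent
dihydrogen phosphate: pKₐ(H₃PO₄) ≈ 2.1
CN⁻: pKₐ(HCN) ≈ 9.2
OH⁻: pKₐ(H₂O) ≈ 15.7
hydride: pKₐ(H₂) ≈ 36 — extremely strong base; leaves only in special hydride-transfer contexts
The question asks for worst first, so the sequence is read in increasing leaving-group ability.

hydride < OH⁻ < CN⁻ < dihydrogen phosphate < brosylate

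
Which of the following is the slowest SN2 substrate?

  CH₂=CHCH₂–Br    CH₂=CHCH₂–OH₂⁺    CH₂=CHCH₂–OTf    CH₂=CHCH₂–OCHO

Same R in every case — rank the leaving groups.
Rank by basicity of the departing species: weakest base leaves most easily.
CH₂=CHCH₂–OTf loses OTf⁻: pKₐ(CF₃SO₃H (triflic acid)) ≈ -14
CH₂=CHCH₂–Br loses Br⁻: pKₐ(HBr) ≈ -9
CH₂=CHCH₂–OH₂⁺ loses H₂O: pKₐ(H₃O⁺) ≈ -1.7
CH₂=CHCH₂–OCHO loses HCOO⁻: pKₐ(HCOOH) ≈ 3.8

CH₂=CHCH₂–OCHO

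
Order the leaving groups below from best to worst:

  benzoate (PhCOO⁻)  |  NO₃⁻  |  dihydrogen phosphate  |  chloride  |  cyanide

chloride > NO₃⁻ > dihydrogen phosphate > benzoate (PhCOO⁻) > cyanide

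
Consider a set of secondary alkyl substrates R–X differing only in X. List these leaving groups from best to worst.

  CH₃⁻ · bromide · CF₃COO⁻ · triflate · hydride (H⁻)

triflate > bromide > CF₃COO⁻ > hydride (H⁻) > CH₃⁻

Rank by basicity of the departing species: weakest base leaves most easily.
triflate: pKₐ(CF₃SO₃H (triflic acid)) ≈ -14
bromide: pKₐ(HBr) ≈ -9
CF₃COO⁻: pKₐ(CF₃COOH) ≈ 0.2
hydride (H⁻): pKₐ(H₂) ≈ 36
CH₃⁻: pKₐ(CH₄) ≈ 48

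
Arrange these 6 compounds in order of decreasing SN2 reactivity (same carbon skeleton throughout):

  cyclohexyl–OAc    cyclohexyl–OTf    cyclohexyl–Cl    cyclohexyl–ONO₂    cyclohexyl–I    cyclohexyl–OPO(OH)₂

cyclohexyl–OTf > cyclohexyl–I > cyclohexyl–Cl > cyclohexyl–ONO₂ > cyclohexyl–OPO(OH)₂ > cyclohexyl–OAc

Identical carbon frameworks mean the comparison reduces to leaving-group quality.
Rank by basicity of the departing species: weakest base leaves most easily.
cyclohexyl–OTf loses OTf⁻: pKₐ(CF₃SO₃H (triflic acid)) ≈ -14
cyclohexyl–I loses I⁻: pKₐ(HI) ≈ -10
cyclohexyl–Cl loses Cl⁻: pKₐ(HCl) ≈ -7
cyclohexyl–ONO₂ loses NO₃⁻: pKₐ(HNO₃) ≈ -1.3
cyclohexyl–OPO(OH)₂ loses H₂PO₄⁻: pKₐ(H₃PO₄) ≈ 2.1
cyclohexyl–OAc loses AcO⁻: pKₐ(CH₃COOH) ≈ 4.8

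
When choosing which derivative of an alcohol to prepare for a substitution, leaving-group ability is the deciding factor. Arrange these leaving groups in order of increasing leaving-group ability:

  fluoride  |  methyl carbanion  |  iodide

A good leaving group is a weak base: the lower the pKₐ of its conjugate acid, the more readily it departs.
iodide: pKₐ(HI) ≈ -10
fluoride: pKₐ(HF) ≈ 3.2
methyl carbanion: pKₐ(CH₄) ≈ 48 — unstabilised carbanion; the worst conceivable leaving group
Listed from poorest to best leaving group as asked.

methyl carbanion < fluoride < iodide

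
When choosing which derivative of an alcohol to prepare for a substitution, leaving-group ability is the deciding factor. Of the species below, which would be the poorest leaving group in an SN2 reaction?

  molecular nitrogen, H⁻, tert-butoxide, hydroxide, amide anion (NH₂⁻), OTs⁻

amide anion (NH₂⁻)

molecular nitrogen: no meaningful conjugate acid; N₂ departs as an exceptionally stable neutral molecule
OTs⁻: pKₐ(p-CH₃C₆H₄SO₃H (TsOH)) ≈ -2.8
hydroxide: pKₐ(H₂O) ≈ 15.7
tert-butoxide: pKₐ(t-BuOH) ≈ 18
H⁻: pKₐ(H₂) ≈ 36
amide anion (NH₂⁻): pKₐ(NH₃) ≈ 38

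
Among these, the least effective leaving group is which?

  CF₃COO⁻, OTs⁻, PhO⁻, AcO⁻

Rank by basicity of the departing species: weakest base leaves most easily.
OTs⁻: pKₐ(p-CH₃C₆H₄SO₃H (TsOH)) ≈ -2.8
CF₃COO⁻: pKₐ(CF₃COOH) ≈ 0.2
AcO⁻: pKₐ(CH₃COOH) ≈ 4.8
PhO⁻: pKₐ(C₆H₅OH (phenol)) ≈ 10

PhO⁻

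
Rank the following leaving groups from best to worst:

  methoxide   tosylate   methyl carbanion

Leaving-group ability tracks the stability of the departed species; conjugate-acid pKₐ is the usual yardstick (lower pKₐ → better LG).
tosylate: pKₐ(p-CH₃C₆H₄SO₃H (TsOH)) ≈ -2.8
methoxide: pKₐ(CH₃OH) ≈ 15.5
methyl carbanion: pKₐ(CH₄) ≈ 48

tosylate > methoxide > methyl carbanion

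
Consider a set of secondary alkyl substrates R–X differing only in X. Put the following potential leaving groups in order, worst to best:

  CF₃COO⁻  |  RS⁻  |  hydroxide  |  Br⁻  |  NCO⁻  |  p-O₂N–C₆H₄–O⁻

hydroxide < RS⁻ < p-O₂N–C₆H₄–O⁻ < NCO⁻ < CF₃COO⁻ < Br⁻

Br⁻: pKₐ(HBr) ≈ -9
CF₃COO⁻: pKₐ(CF₃COOH) ≈ 0.2
NCO⁻: pKₐ(HOCN) ≈ 3.5
p-O₂N–C₆H₄–O⁻: pKₐ(p-nitrophenol) ≈ 7.2
RS⁻: pKₐ(RSH (a thiol)) ≈ 10.5
hydroxide: pKₐ(H₂O) ≈ 15.7
Listed from poorest to best leaving group as asked.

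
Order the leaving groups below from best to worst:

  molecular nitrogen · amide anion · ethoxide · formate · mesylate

Leaving-group ability tracks the stability of the departed species; conjugate-acid pKₐ is the usual yardstick (lower pKₐ → better LG).
molecular nitrogen: no meaningful conjugate acid; N₂ departs as an exceptionally stable neutral molecule
mesylate: pKₐ(CH₃SO₃H (MsOH)) ≈ -1.9
formate: pKₐ(HCOOH) ≈ 3.8
ethoxide: pKₐ(CH₃CH₂OH) ≈ 16
amide anion: pKₐ(NH₃) ≈ 38

molecular nitrogen > mesylate > formate > ethoxide > amide anion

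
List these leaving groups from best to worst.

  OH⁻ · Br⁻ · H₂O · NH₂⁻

Br⁻ > H₂O > OH⁻ > NH₂⁻

A good leaving group is a weak base: the lower the pKₐ of its conjugate acid, the more readily it departs.
Br⁻: pKₐ(HBr) ≈ -9
H₂O: pKₐ(H₃O⁺) ≈ -1.7
OH⁻: pKₐ(H₂O) ≈ 15.7
NH₂⁻: pKₐ(NH₃) ≈ 38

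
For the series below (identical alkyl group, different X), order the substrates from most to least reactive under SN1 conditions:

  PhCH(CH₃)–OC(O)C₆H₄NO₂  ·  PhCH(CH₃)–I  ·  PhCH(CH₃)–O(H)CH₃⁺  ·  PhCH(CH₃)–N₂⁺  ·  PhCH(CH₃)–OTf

PhCH(CH₃)–N₂⁺ > PhCH(CH₃)–OTf > PhCH(CH₃)–I > PhCH(CH₃)–O(H)CH₃⁺ > PhCH(CH₃)–OC(O)C₆H₄NO₂

With the same alkyl group throughout, only the leaving group differentiates the rates.
Leaving-group ability tracks the stability of the departed species; conjugate-acid pKₐ is the usual yardstick (lower pKₐ → better LG).
PhCH(CH₃)–N₂⁺ loses N₂: no meaningful conjugate acid; N₂ departs as an exceptionally stable neutral molecule
PhCH(CH₃)–OTf loses OTf⁻: pKₐ(CF₃SO₃H (triflic acid)) ≈ -14
PhCH(CH₃)–I loses I⁻: pKₐ(HI) ≈ -10
PhCH(CH₃)–O(H)CH₃⁺ loses R'OH: pKₐ(R'OH₂⁺) ≈ -2.4
PhCH(CH₃)–OC(O)C₆H₄NO₂ loses p-O₂N–C₆H₄–COO⁻: pKₐ(p-nitrobenzoic acid) ≈ 3.4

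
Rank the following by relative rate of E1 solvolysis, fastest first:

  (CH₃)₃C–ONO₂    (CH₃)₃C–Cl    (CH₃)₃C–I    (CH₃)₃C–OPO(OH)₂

(CH₃)₃C–I > (CH₃)₃C–Cl > (CH₃)₃C–ONO₂ > (CH₃)₃C–OPO(OH)₂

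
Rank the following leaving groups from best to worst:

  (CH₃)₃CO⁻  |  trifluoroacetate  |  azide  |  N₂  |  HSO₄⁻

N₂ > HSO₄⁻ > trifluoroacetate > azide > (CH₃)₃CO⁻

Rank by basicity of the departing species: weakest base leaves most easily.
N₂: no meaningful conjugate acid; N₂ departs as an exceptionally stable neutral molecule
HSO₄⁻: pKₐ(H₂SO₄) ≈ -3 — conjugate base of a strong mineral acid
trifluoroacetate: pKₐ(CF₃COOH) ≈ 0.2 — strongly electron-withdrawing CF₃ stabilises the carboxylate
azide: pKₐ(HN₃) ≈ 4.7
(CH₃)₃CO⁻: pKₐ(t-BuOH) ≈ 18 — bulky, strongly basic alkoxide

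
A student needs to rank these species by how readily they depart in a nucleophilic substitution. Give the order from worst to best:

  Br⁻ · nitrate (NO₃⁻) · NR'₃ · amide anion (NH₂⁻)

amide anion (NH₂⁻) < NR'₃ < nitrate (NO₃⁻) < Br⁻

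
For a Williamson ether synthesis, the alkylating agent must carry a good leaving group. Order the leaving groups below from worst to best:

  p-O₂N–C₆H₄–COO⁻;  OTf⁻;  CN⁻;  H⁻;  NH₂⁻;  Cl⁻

NH₂⁻ < H⁻ < CN⁻ < p-O₂N–C₆H₄–COO⁻ < Cl⁻ < OTf⁻

Rank by basicity of the departing species: weakest base leaves most easily.
OTf⁻: pKₐ(CF₃SO₃H (triflic acid)) ≈ -14
Cl⁻: pKₐ(HCl) ≈ -7
p-O₂N–C₆H₄–COO⁻: pKₐ(p-nitrobenzoic acid) ≈ 3.4
CN⁻: pKₐ(HCN) ≈ 9.2
H⁻: pKₐ(H₂) ≈ 36
NH₂⁻: pKₐ(NH₃) ≈ 38 — extremely strong base; never a leaving group
The question asks for worst first, so the sequence is read in increasing leaving-group ability.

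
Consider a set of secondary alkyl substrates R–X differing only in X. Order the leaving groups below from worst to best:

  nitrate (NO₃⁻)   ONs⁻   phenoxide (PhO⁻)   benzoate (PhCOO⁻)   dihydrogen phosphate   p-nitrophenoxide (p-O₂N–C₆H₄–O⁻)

Rank by basicity of the departing species: weakest base leaves most easily.
ONs⁻: pKₐ(p-O₂NC₆H₄SO₃H) ≈ -3.5
nitrate (NO₃⁻): pKₐ(HNO₃) ≈ -1.3
dihydrogen phosphate: pKₐ(H₃PO₄) ≈ 2.1 — moderate base; biological leaving group after further activation
benzoate (PhCOO⁻): pKₐ(C₆H₅COOH) ≈ 4.2 — aryl carboxylate
p-nitrophenoxide (p-O₂N–C₆H₄–O⁻): pKₐ(p-nitrophenol) ≈ 7.2
phenoxide (PhO⁻): pKₐ(C₆H₅OH (phenol)) ≈ 10 — resonance into the ring helps, but still a poor LG
Listed from poorest to best leaving group as asked.

phenoxide (PhO⁻) < p-nitrophenoxide (p-O₂N–C₆H₄–O⁻) < benzoate (PhCOO⁻) < dihydrogen phosphate < nitrate (NO₃⁻) < ONs⁻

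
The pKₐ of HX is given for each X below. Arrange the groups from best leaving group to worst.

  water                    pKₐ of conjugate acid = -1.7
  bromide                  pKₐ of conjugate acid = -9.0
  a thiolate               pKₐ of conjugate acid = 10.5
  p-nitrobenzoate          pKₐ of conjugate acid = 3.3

bromide > water > p-nitrobenzoate > a thiolate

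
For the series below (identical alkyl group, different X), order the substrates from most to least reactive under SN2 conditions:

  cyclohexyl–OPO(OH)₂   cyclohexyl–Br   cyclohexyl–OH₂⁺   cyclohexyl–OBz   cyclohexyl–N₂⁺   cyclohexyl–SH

Identical carbon frameworks mean the comparison reduces to leaving-group quality.
Rank by basicity of the departing species: weakest base leaves most easily.
cyclohexyl–N₂⁺ loses N₂: no meaningful conjugate acid; N₂ departs as an exceptionally stable neutral molecule
cyclohexyl–Br loses Br⁻: pKₐ(HBr) ≈ -9
cyclohexyl–OH₂⁺ loses H₂O: pKₐ(H₃O⁺) ≈ -1.7
cyclohexyl–OPO(OH)₂ loses H₂PO₄⁻: pKₐ(H₃PO₄) ≈ 2.1
cyclohexyl–OBz loses PhCOO⁻: pKₐ(C₆H₅COOH) ≈ 4.2
cyclohexyl–SH loses HS⁻: pKₐ(H₂S) ≈ 7

cyclohexyl–N₂⁺ > cyclohexyl–Br > cyclohexyl–OH₂⁺ > cyclohexyl–OPO(OH)₂ > cyclohexyl–OBz > cyclohexyl–SH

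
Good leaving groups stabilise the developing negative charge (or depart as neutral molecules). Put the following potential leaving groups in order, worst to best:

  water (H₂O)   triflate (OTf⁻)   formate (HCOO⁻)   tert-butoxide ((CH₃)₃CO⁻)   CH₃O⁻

triflate (OTf⁻): pKₐ(CF₃SO₃H (triflic acid)) ≈ -14
water (H₂O): pKₐ(H₃O⁺) ≈ -1.7 — neutral; leaves from a protonated alcohol (R–OH₂⁺)
formate (HCOO⁻): pKₐ(HCOOH) ≈ 3.8 — resonance-stabilised carboxylate
CH₃O⁻: pKₐ(CH₃OH) ≈ 15.5
tert-butoxide ((CH₃)₃CO⁻): pKₐ(t-BuOH) ≈ 18 — bulky, strongly basic alkoxide
The question asks for worst first, so the sequence is read in increasing leaving-group ability.

tert-butoxide ((CH₃)₃CO⁻) < CH₃O⁻ < formate (HCOO⁻) < water (H₂O) < triflate (OTf⁻)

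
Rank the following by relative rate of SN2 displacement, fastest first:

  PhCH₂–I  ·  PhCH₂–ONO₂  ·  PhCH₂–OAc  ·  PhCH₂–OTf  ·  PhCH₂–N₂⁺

PhCH₂–N₂⁺ > PhCH₂–OTf > PhCH₂–I > PhCH₂–ONO₂ > PhCH₂–OAc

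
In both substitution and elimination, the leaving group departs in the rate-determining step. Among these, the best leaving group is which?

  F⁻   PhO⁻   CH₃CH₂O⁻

F⁻

Rank by basicity of the departing species: weakest base leaves most easily.
F⁻: pKₐ(HF) ≈ 3.2
PhO⁻: pKₐ(C₆H₅OH (phenol)) ≈ 10
CH₃CH₂O⁻: pKₐ(CH₃CH₂OH) ≈ 16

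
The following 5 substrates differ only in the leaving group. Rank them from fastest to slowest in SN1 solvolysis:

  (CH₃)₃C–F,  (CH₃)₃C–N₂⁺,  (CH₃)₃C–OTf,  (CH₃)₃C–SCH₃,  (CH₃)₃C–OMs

The skeletons are identical, so relative rate is governed entirely by leaving-group ability.
A good leaving group is a weak base: the lower the pKₐ of its conjugate acid, the more readily it departs.
(CH₃)₃C–N₂⁺ loses N₂: no meaningful conjugate acid; N₂ departs as an exceptionally stable neutral molecule
(CH₃)₃C–OTf loses OTf⁻: pKₐ(CF₃SO₃H (triflic acid)) ≈ -14
(CH₃)₃C–OMs loses OMs⁻: pKₐ(CH₃SO₃H (MsOH)) ≈ -1.9
(CH₃)₃C–F loses F⁻: pKₐ(HF) ≈ 3.2
(CH₃)₃C–SCH₃ loses RS⁻: pKₐ(RSH (a thiol)) ≈ 10.5

(CH₃)₃C–N₂⁺ > (CH₃)₃C–OTf > (CH₃)₃C–OMs > (CH₃)₃C–F > (CH₃)₃C–SCH₃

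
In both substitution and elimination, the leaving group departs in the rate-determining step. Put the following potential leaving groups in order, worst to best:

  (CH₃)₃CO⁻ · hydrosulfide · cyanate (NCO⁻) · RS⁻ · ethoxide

(CH₃)₃CO⁻ < ethoxide < RS⁻ < hydrosulfide < cyanate (NCO⁻)

cyanate (NCO⁻): pKₐ(HOCN) ≈ 3.5
hydrosulfide: pKₐ(H₂S) ≈ 7
RS⁻: pKₐ(RSH (a thiol)) ≈ 10.5
ethoxide: pKₐ(CH₃CH₂OH) ≈ 16
(CH₃)₃CO⁻: pKₐ(t-BuOH) ≈ 18
The question asks for worst first, so the sequence is read in increasing leaving-group ability.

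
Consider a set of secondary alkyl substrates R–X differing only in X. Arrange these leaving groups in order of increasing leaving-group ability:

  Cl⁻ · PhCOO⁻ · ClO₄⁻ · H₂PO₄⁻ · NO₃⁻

ClO₄⁻: pKₐ(HClO₄) ≈ -10 — extremely weak base; rarely used for safety reasons
Cl⁻: pKₐ(HCl) ≈ -7 — moderately weak base
NO₃⁻: pKₐ(HNO₃) ≈ -1.3 — resonance-delocalised over three oxygens
H₂PO₄⁻: pKₐ(H₃PO₄) ≈ 2.1 — moderate base; biological leaving group after further activation
PhCOO⁻: pKₐ(C₆H₅COOH) ≈ 4.2
Listed from poorest to best leaving group as asked.

PhCOO⁻ < H₂PO₄⁻ < NO₃⁻ < Cl⁻ < ClO₄⁻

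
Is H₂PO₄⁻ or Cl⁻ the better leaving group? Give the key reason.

Cl⁻

Cl⁻ is the better leaving group.
pKₐ(HCl) ≈ -7 versus pKₐ(H₃PO₄) ≈ 2.1: Cl⁻ is the much weaker base.
Moderately weak base.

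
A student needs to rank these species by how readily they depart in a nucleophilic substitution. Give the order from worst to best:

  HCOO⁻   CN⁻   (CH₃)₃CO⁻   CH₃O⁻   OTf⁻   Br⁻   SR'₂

(CH₃)₃CO⁻ < CH₃O⁻ < CN⁻ < HCOO⁻ < SR'₂ < Br⁻ < OTf⁻

OTf⁻: pKₐ(CF₃SO₃H (triflic acid)) ≈ -14
Br⁻: pKₐ(HBr) ≈ -9
SR'₂: pKₐ(R'₂SH⁺) ≈ -7
HCOO⁻: pKₐ(HCOOH) ≈ 3.8
CN⁻: pKₐ(HCN) ≈ 9.2
CH₃O⁻: pKₐ(CH₃OH) ≈ 15.5
(CH₃)₃CO⁻: pKₐ(t-BuOH) ≈ 18
Listed from poorest to best leaving group as asked.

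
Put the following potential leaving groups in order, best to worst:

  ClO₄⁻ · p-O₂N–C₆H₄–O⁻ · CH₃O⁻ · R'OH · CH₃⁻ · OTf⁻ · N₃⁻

OTf⁻ > ClO₄⁻ > R'OH > N₃⁻ > p-O₂N–C₆H₄–O⁻ > CH₃O⁻ > CH₃⁻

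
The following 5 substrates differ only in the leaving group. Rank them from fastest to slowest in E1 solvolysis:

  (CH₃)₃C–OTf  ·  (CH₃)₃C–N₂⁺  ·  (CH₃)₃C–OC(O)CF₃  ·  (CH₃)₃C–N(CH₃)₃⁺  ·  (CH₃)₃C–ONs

(CH₃)₃C–N₂⁺ > (CH₃)₃C–OTf > (CH₃)₃C–ONs > (CH₃)₃C–OC(O)CF₃ > (CH₃)₃C–N(CH₃)₃⁺

With the same alkyl group throughout, only the leaving group differentiates the rates.
Leaving-group ability tracks the stability of the departed species; conjugate-acid pKₐ is the usual yardstick (lower pKₐ → better LG).
(CH₃)₃C–N₂⁺ loses N₂: no meaningful conjugate acid; N₂ departs as an exceptionally stable neutral molecule
(CH₃)₃C–OTf loses OTf⁻: pKₐ(CF₃SO₃H (triflic acid)) ≈ -14
(CH₃)₃C–ONs loses ONs⁻: pKₐ(p-O₂NC₆H₄SO₃H) ≈ -3.5
(CH₃)₃C–OC(O)CF₃ loses CF₃COO⁻: pKₐ(CF₃COOH) ≈ 0.2
(CH₃)₃C–N(CH₃)₃⁺ loses NR'₃: pKₐ(R'₃NH⁺) ≈ 10.7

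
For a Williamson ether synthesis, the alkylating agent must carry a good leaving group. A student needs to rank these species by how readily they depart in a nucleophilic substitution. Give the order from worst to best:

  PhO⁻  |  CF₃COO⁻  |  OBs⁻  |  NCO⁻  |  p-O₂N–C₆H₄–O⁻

PhO⁻ < p-O₂N–C₆H₄–O⁻ < NCO⁻ < CF₃COO⁻ < OBs⁻

Rank by basicity of the departing species: weakest base leaves most easily.
OBs⁻: pKₐ(p-BrC₆H₄SO₃H) ≈ -2.8
CF₃COO⁻: pKₐ(CF₃COOH) ≈ 0.2
NCO⁻: pKₐ(HOCN) ≈ 3.5
p-O₂N–C₆H₄–O⁻: pKₐ(p-nitrophenol) ≈ 7.2
PhO⁻: pKₐ(C₆H₅OH (phenol)) ≈ 10
Reversing gives the worst-to-best order requested.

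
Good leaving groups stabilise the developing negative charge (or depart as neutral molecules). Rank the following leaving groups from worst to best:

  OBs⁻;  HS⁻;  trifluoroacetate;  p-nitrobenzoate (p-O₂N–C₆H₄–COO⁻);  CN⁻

CN⁻ < HS⁻ < p-nitrobenzoate (p-O₂N–C₆H₄–COO⁻) < trifluoroacetate < OBs⁻

Rank by basicity of the departing species: weakest base leaves most easily.
OBs⁻: pKₐ(p-BrC₆H₄SO₃H) ≈ -2.8 — arenesulfonate with a p-bromo substituent
trifluoroacetate: pKₐ(CF₃COOH) ≈ 0.2 — strongly electron-withdrawing CF₃ stabilises the carboxylate
p-nitrobenzoate (p-O₂N–C₆H₄–COO⁻): pKₐ(p-nitrobenzoic acid) ≈ 3.4 — electron-withdrawing nitro group stabilises the carboxylate
HS⁻: pKₐ(H₂S) ≈ 7 — larger and more polarisable than the oxygen analogue
CN⁻: pKₐ(HCN) ≈ 9.2 — sp carbon stabilises the charge somewhat, but still a poor LG
Reversing gives the worst-to-best order requested.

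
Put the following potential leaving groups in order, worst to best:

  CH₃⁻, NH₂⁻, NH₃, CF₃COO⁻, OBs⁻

A good leaving group is a weak base: the lower the pKₐ of its conjugate acid, the more readily it departs.
OBs⁻: pKₐ(p-BrC₆H₄SO₃H) ≈ -2.8 — arenesulfonate with a p-bromo substituent
CF₃COO⁻: pKₐ(CF₃COOH) ≈ 0.2
NH₃: pKₐ(NH₄⁺) ≈ 9.2
NH₂⁻: pKₐ(NH₃) ≈ 38
CH₃⁻: pKₐ(CH₄) ≈ 48 — unstabilised carbanion; the worst conceivable leaving group
Reversing gives the worst-to-best order requested.

CH₃⁻ < NH₂⁻ < NH₃ < CF₃COO⁻ < OBs⁻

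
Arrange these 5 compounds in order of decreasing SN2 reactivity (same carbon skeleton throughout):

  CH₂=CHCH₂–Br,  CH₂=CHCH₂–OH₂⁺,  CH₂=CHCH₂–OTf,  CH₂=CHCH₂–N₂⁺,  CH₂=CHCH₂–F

With the same alkyl group throughout, only the leaving group differentiates the rates.
A good leaving group is a weak base: the lower the pKₐ of its conjugate acid, the more readily it departs.
CH₂=CHCH₂–N₂⁺ loses N₂: no meaningful conjugate acid; N₂ departs as an exceptionally stable neutral molecule
CH₂=CHCH₂–OTf loses OTf⁻: pKₐ(CF₃SO₃H (triflic acid)) ≈ -14
CH₂=CHCH₂–Br loses Br⁻: pKₐ(HBr) ≈ -9
CH₂=CHCH₂–OH₂⁺ loses H₂O: pKₐ(H₃O⁺) ≈ -1.7
CH₂=CHCH₂–F loses F⁻: pKₐ(HF) ≈ 3.2

CH₂=CHCH₂–N₂⁺ > CH₂=CHCH₂–OTf > CH₂=CHCH₂–Br > CH₂=CHCH₂–OH₂⁺ > CH₂=CHCH₂–F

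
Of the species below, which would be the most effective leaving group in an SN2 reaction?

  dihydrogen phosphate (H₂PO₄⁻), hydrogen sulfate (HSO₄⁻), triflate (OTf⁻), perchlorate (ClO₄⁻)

triflate (OTf⁻)

Rank by basicity of the departing species: weakest base leaves most easily.
triflate (OTf⁻): pKₐ(CF₃SO₃H (triflic acid)) ≈ -14
perchlorate (ClO₄⁻): pKₐ(HClO₄) ≈ -10
hydrogen sulfate (HSO₄⁻): pKₐ(H₂SO₄) ≈ -3
dihydrogen phosphate (H₂PO₄⁻): pKₐ(H₃PO₄) ≈ 2.1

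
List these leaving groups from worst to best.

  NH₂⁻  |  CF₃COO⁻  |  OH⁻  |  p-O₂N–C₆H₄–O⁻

NH₂⁻ < OH⁻ < p-O₂N–C₆H₄–O⁻ < CF₃COO⁻

The more stable X⁻ (or X) is on its own — i.e. the weaker a base it is — the better a leaving group it makes.
CF₃COO⁻: pKₐ(CF₃COOH) ≈ 0.2
p-O₂N–C₆H₄–O⁻: pKₐ(p-nitrophenol) ≈ 7.2 — nitro group delocalises the charge; the classic chromogenic LG
OH⁻: pKₐ(H₂O) ≈ 15.7 — strong base; essentially never leaves without prior activation
NH₂⁻: pKₐ(NH₃) ≈ 38
The question asks for worst first, so the sequence is read in increasing leaving-group ability.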